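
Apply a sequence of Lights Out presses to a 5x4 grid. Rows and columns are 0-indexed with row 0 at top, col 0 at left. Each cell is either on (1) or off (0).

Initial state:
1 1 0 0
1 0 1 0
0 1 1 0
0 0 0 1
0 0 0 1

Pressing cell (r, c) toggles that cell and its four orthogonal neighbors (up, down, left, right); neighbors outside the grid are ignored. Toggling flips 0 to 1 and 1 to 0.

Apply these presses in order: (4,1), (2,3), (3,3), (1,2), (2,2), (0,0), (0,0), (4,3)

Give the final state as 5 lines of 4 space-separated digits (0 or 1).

Answer: 1 1 1 0
1 1 1 0
0 0 0 1
0 1 0 0
1 1 0 1

Derivation:
After press 1 at (4,1):
1 1 0 0
1 0 1 0
0 1 1 0
0 1 0 1
1 1 1 1

After press 2 at (2,3):
1 1 0 0
1 0 1 1
0 1 0 1
0 1 0 0
1 1 1 1

After press 3 at (3,3):
1 1 0 0
1 0 1 1
0 1 0 0
0 1 1 1
1 1 1 0

After press 4 at (1,2):
1 1 1 0
1 1 0 0
0 1 1 0
0 1 1 1
1 1 1 0

After press 5 at (2,2):
1 1 1 0
1 1 1 0
0 0 0 1
0 1 0 1
1 1 1 0

After press 6 at (0,0):
0 0 1 0
0 1 1 0
0 0 0 1
0 1 0 1
1 1 1 0

After press 7 at (0,0):
1 1 1 0
1 1 1 0
0 0 0 1
0 1 0 1
1 1 1 0

After press 8 at (4,3):
1 1 1 0
1 1 1 0
0 0 0 1
0 1 0 0
1 1 0 1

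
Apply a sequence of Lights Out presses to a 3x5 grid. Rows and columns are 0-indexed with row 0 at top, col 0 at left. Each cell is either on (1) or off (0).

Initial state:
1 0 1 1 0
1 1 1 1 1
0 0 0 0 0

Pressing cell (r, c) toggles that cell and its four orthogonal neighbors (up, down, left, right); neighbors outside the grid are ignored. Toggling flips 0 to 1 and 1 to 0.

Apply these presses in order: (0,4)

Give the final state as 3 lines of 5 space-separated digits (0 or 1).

Answer: 1 0 1 0 1
1 1 1 1 0
0 0 0 0 0

Derivation:
After press 1 at (0,4):
1 0 1 0 1
1 1 1 1 0
0 0 0 0 0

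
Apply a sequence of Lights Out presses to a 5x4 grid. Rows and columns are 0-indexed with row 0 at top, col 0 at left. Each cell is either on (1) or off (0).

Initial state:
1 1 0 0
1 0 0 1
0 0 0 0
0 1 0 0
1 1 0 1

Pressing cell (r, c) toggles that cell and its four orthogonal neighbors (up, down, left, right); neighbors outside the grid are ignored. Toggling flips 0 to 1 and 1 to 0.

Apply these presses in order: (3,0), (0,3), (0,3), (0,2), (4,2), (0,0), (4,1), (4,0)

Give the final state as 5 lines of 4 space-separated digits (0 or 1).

After press 1 at (3,0):
1 1 0 0
1 0 0 1
1 0 0 0
1 0 0 0
0 1 0 1

After press 2 at (0,3):
1 1 1 1
1 0 0 0
1 0 0 0
1 0 0 0
0 1 0 1

After press 3 at (0,3):
1 1 0 0
1 0 0 1
1 0 0 0
1 0 0 0
0 1 0 1

After press 4 at (0,2):
1 0 1 1
1 0 1 1
1 0 0 0
1 0 0 0
0 1 0 1

After press 5 at (4,2):
1 0 1 1
1 0 1 1
1 0 0 0
1 0 1 0
0 0 1 0

After press 6 at (0,0):
0 1 1 1
0 0 1 1
1 0 0 0
1 0 1 0
0 0 1 0

After press 7 at (4,1):
0 1 1 1
0 0 1 1
1 0 0 0
1 1 1 0
1 1 0 0

After press 8 at (4,0):
0 1 1 1
0 0 1 1
1 0 0 0
0 1 1 0
0 0 0 0

Answer: 0 1 1 1
0 0 1 1
1 0 0 0
0 1 1 0
0 0 0 0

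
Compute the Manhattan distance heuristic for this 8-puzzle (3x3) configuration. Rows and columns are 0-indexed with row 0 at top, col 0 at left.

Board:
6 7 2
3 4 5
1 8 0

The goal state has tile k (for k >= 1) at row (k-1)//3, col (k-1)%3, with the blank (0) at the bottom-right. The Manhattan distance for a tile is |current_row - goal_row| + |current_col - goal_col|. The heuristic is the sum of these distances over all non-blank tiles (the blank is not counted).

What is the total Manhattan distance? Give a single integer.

Tile 6: (0,0)->(1,2) = 3
Tile 7: (0,1)->(2,0) = 3
Tile 2: (0,2)->(0,1) = 1
Tile 3: (1,0)->(0,2) = 3
Tile 4: (1,1)->(1,0) = 1
Tile 5: (1,2)->(1,1) = 1
Tile 1: (2,0)->(0,0) = 2
Tile 8: (2,1)->(2,1) = 0
Sum: 3 + 3 + 1 + 3 + 1 + 1 + 2 + 0 = 14

Answer: 14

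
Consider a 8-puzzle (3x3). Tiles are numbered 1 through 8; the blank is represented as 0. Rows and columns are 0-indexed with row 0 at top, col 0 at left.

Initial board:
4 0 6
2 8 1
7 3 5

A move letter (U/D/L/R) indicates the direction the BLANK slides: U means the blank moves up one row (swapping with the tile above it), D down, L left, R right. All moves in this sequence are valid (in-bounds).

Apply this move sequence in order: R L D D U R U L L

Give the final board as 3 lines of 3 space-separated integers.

After move 1 (R):
4 6 0
2 8 1
7 3 5

After move 2 (L):
4 0 6
2 8 1
7 3 5

After move 3 (D):
4 8 6
2 0 1
7 3 5

After move 4 (D):
4 8 6
2 3 1
7 0 5

After move 5 (U):
4 8 6
2 0 1
7 3 5

After move 6 (R):
4 8 6
2 1 0
7 3 5

After move 7 (U):
4 8 0
2 1 6
7 3 5

After move 8 (L):
4 0 8
2 1 6
7 3 5

After move 9 (L):
0 4 8
2 1 6
7 3 5

Answer: 0 4 8
2 1 6
7 3 5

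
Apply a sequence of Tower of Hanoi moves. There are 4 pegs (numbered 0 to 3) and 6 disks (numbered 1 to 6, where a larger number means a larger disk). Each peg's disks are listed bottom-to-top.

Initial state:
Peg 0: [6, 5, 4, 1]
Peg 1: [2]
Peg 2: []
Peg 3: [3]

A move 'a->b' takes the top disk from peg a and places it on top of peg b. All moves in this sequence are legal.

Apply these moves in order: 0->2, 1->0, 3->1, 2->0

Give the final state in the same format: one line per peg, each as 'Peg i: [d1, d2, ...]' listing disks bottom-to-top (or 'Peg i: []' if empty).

After move 1 (0->2):
Peg 0: [6, 5, 4]
Peg 1: [2]
Peg 2: [1]
Peg 3: [3]

After move 2 (1->0):
Peg 0: [6, 5, 4, 2]
Peg 1: []
Peg 2: [1]
Peg 3: [3]

After move 3 (3->1):
Peg 0: [6, 5, 4, 2]
Peg 1: [3]
Peg 2: [1]
Peg 3: []

After move 4 (2->0):
Peg 0: [6, 5, 4, 2, 1]
Peg 1: [3]
Peg 2: []
Peg 3: []

Answer: Peg 0: [6, 5, 4, 2, 1]
Peg 1: [3]
Peg 2: []
Peg 3: []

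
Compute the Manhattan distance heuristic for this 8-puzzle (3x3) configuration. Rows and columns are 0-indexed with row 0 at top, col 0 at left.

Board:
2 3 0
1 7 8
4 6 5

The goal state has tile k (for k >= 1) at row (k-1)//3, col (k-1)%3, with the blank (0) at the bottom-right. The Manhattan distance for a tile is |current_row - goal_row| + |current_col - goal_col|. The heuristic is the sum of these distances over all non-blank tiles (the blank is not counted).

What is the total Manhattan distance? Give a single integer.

Tile 2: at (0,0), goal (0,1), distance |0-0|+|0-1| = 1
Tile 3: at (0,1), goal (0,2), distance |0-0|+|1-2| = 1
Tile 1: at (1,0), goal (0,0), distance |1-0|+|0-0| = 1
Tile 7: at (1,1), goal (2,0), distance |1-2|+|1-0| = 2
Tile 8: at (1,2), goal (2,1), distance |1-2|+|2-1| = 2
Tile 4: at (2,0), goal (1,0), distance |2-1|+|0-0| = 1
Tile 6: at (2,1), goal (1,2), distance |2-1|+|1-2| = 2
Tile 5: at (2,2), goal (1,1), distance |2-1|+|2-1| = 2
Sum: 1 + 1 + 1 + 2 + 2 + 1 + 2 + 2 = 12

Answer: 12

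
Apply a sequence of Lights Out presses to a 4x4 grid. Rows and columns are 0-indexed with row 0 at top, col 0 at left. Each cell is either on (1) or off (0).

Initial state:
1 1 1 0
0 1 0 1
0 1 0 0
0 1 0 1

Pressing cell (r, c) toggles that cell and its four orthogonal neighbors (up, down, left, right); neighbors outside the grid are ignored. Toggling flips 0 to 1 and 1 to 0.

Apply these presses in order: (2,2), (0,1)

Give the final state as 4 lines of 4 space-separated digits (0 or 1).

After press 1 at (2,2):
1 1 1 0
0 1 1 1
0 0 1 1
0 1 1 1

After press 2 at (0,1):
0 0 0 0
0 0 1 1
0 0 1 1
0 1 1 1

Answer: 0 0 0 0
0 0 1 1
0 0 1 1
0 1 1 1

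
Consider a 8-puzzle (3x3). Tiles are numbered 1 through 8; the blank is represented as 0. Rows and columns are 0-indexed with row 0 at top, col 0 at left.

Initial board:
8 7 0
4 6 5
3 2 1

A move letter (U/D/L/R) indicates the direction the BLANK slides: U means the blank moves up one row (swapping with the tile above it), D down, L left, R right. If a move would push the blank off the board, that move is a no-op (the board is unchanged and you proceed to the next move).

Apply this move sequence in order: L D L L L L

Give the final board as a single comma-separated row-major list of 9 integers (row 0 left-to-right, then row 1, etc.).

After move 1 (L):
8 0 7
4 6 5
3 2 1

After move 2 (D):
8 6 7
4 0 5
3 2 1

After move 3 (L):
8 6 7
0 4 5
3 2 1

After move 4 (L):
8 6 7
0 4 5
3 2 1

After move 5 (L):
8 6 7
0 4 5
3 2 1

After move 6 (L):
8 6 7
0 4 5
3 2 1

Answer: 8, 6, 7, 0, 4, 5, 3, 2, 1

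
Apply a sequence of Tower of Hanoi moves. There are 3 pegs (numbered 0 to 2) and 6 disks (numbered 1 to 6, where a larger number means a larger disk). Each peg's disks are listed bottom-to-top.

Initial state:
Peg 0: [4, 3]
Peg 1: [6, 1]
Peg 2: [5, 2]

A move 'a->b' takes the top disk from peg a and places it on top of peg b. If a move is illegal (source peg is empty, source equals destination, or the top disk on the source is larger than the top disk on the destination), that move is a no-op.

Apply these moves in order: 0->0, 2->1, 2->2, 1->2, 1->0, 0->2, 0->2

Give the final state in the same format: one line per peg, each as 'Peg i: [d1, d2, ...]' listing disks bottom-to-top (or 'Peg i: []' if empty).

Answer: Peg 0: [4, 3]
Peg 1: [6]
Peg 2: [5, 2, 1]

Derivation:
After move 1 (0->0):
Peg 0: [4, 3]
Peg 1: [6, 1]
Peg 2: [5, 2]

After move 2 (2->1):
Peg 0: [4, 3]
Peg 1: [6, 1]
Peg 2: [5, 2]

After move 3 (2->2):
Peg 0: [4, 3]
Peg 1: [6, 1]
Peg 2: [5, 2]

After move 4 (1->2):
Peg 0: [4, 3]
Peg 1: [6]
Peg 2: [5, 2, 1]

After move 5 (1->0):
Peg 0: [4, 3]
Peg 1: [6]
Peg 2: [5, 2, 1]

After move 6 (0->2):
Peg 0: [4, 3]
Peg 1: [6]
Peg 2: [5, 2, 1]

After move 7 (0->2):
Peg 0: [4, 3]
Peg 1: [6]
Peg 2: [5, 2, 1]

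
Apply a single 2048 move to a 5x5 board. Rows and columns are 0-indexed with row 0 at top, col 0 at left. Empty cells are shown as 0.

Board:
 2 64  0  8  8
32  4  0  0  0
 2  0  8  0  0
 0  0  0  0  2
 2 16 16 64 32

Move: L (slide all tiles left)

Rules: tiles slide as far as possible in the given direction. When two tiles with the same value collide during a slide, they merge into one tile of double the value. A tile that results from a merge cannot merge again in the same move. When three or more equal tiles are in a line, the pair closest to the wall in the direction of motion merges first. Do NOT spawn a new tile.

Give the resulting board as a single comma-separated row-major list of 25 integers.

Answer: 2, 64, 16, 0, 0, 32, 4, 0, 0, 0, 2, 8, 0, 0, 0, 2, 0, 0, 0, 0, 2, 32, 64, 32, 0

Derivation:
Slide left:
row 0: [2, 64, 0, 8, 8] -> [2, 64, 16, 0, 0]
row 1: [32, 4, 0, 0, 0] -> [32, 4, 0, 0, 0]
row 2: [2, 0, 8, 0, 0] -> [2, 8, 0, 0, 0]
row 3: [0, 0, 0, 0, 2] -> [2, 0, 0, 0, 0]
row 4: [2, 16, 16, 64, 32] -> [2, 32, 64, 32, 0]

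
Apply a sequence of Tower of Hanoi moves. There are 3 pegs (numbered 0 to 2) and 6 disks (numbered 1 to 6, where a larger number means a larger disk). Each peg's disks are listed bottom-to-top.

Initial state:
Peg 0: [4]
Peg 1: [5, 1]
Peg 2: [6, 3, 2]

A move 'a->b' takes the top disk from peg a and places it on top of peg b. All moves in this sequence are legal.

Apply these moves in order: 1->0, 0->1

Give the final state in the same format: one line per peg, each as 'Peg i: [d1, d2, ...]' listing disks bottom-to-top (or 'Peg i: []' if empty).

Answer: Peg 0: [4]
Peg 1: [5, 1]
Peg 2: [6, 3, 2]

Derivation:
After move 1 (1->0):
Peg 0: [4, 1]
Peg 1: [5]
Peg 2: [6, 3, 2]

After move 2 (0->1):
Peg 0: [4]
Peg 1: [5, 1]
Peg 2: [6, 3, 2]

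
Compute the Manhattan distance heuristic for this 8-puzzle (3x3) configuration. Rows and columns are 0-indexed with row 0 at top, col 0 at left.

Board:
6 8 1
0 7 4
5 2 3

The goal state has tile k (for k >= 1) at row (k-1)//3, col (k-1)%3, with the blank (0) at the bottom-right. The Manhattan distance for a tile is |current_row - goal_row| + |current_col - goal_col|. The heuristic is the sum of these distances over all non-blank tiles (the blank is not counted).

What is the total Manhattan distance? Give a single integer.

Tile 6: at (0,0), goal (1,2), distance |0-1|+|0-2| = 3
Tile 8: at (0,1), goal (2,1), distance |0-2|+|1-1| = 2
Tile 1: at (0,2), goal (0,0), distance |0-0|+|2-0| = 2
Tile 7: at (1,1), goal (2,0), distance |1-2|+|1-0| = 2
Tile 4: at (1,2), goal (1,0), distance |1-1|+|2-0| = 2
Tile 5: at (2,0), goal (1,1), distance |2-1|+|0-1| = 2
Tile 2: at (2,1), goal (0,1), distance |2-0|+|1-1| = 2
Tile 3: at (2,2), goal (0,2), distance |2-0|+|2-2| = 2
Sum: 3 + 2 + 2 + 2 + 2 + 2 + 2 + 2 = 17

Answer: 17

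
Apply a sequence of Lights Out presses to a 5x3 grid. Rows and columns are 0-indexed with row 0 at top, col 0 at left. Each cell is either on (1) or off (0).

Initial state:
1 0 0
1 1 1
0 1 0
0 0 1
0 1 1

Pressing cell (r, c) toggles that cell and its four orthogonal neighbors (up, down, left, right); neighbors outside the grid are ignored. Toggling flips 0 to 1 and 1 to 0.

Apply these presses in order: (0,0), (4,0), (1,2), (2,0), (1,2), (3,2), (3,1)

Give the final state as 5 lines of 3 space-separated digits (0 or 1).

After press 1 at (0,0):
0 1 0
0 1 1
0 1 0
0 0 1
0 1 1

After press 2 at (4,0):
0 1 0
0 1 1
0 1 0
1 0 1
1 0 1

After press 3 at (1,2):
0 1 1
0 0 0
0 1 1
1 0 1
1 0 1

After press 4 at (2,0):
0 1 1
1 0 0
1 0 1
0 0 1
1 0 1

After press 5 at (1,2):
0 1 0
1 1 1
1 0 0
0 0 1
1 0 1

After press 6 at (3,2):
0 1 0
1 1 1
1 0 1
0 1 0
1 0 0

After press 7 at (3,1):
0 1 0
1 1 1
1 1 1
1 0 1
1 1 0

Answer: 0 1 0
1 1 1
1 1 1
1 0 1
1 1 0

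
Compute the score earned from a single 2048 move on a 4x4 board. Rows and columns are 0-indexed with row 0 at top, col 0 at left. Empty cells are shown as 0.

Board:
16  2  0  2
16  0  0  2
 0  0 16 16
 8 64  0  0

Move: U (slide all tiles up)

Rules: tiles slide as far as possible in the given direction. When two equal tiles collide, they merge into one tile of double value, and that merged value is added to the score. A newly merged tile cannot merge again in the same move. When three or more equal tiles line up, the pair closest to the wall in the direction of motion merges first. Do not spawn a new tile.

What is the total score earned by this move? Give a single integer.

Slide up:
col 0: [16, 16, 0, 8] -> [32, 8, 0, 0]  score +32 (running 32)
col 1: [2, 0, 0, 64] -> [2, 64, 0, 0]  score +0 (running 32)
col 2: [0, 0, 16, 0] -> [16, 0, 0, 0]  score +0 (running 32)
col 3: [2, 2, 16, 0] -> [4, 16, 0, 0]  score +4 (running 36)
Board after move:
32  2 16  4
 8 64  0 16
 0  0  0  0
 0  0  0  0

Answer: 36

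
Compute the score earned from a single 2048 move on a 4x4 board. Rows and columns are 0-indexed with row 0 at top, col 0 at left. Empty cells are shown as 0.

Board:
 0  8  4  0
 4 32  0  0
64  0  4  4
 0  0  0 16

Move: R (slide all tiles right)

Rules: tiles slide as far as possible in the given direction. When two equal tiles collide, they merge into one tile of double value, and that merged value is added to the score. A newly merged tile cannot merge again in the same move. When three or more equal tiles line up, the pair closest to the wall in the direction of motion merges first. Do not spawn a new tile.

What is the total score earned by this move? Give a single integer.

Answer: 8

Derivation:
Slide right:
row 0: [0, 8, 4, 0] -> [0, 0, 8, 4]  score +0 (running 0)
row 1: [4, 32, 0, 0] -> [0, 0, 4, 32]  score +0 (running 0)
row 2: [64, 0, 4, 4] -> [0, 0, 64, 8]  score +8 (running 8)
row 3: [0, 0, 0, 16] -> [0, 0, 0, 16]  score +0 (running 8)
Board after move:
 0  0  8  4
 0  0  4 32
 0  0 64  8
 0  0  0 16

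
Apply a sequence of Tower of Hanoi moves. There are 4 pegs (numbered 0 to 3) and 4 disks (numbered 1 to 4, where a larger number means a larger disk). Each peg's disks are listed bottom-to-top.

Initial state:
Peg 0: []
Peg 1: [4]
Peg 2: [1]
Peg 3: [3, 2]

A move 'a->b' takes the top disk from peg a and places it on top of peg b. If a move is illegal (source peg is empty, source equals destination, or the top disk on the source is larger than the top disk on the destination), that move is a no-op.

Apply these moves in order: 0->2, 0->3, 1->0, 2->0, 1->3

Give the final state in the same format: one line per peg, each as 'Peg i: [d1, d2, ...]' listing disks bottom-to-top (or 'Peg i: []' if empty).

After move 1 (0->2):
Peg 0: []
Peg 1: [4]
Peg 2: [1]
Peg 3: [3, 2]

After move 2 (0->3):
Peg 0: []
Peg 1: [4]
Peg 2: [1]
Peg 3: [3, 2]

After move 3 (1->0):
Peg 0: [4]
Peg 1: []
Peg 2: [1]
Peg 3: [3, 2]

After move 4 (2->0):
Peg 0: [4, 1]
Peg 1: []
Peg 2: []
Peg 3: [3, 2]

After move 5 (1->3):
Peg 0: [4, 1]
Peg 1: []
Peg 2: []
Peg 3: [3, 2]

Answer: Peg 0: [4, 1]
Peg 1: []
Peg 2: []
Peg 3: [3, 2]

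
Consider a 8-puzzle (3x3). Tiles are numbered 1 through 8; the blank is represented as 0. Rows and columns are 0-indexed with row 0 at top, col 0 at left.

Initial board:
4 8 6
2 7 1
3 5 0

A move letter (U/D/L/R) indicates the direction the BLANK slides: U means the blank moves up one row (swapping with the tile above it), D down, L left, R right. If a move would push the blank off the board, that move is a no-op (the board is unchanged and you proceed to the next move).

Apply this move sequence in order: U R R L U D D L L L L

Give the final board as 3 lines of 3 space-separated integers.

Answer: 4 8 6
2 5 7
0 3 1

Derivation:
After move 1 (U):
4 8 6
2 7 0
3 5 1

After move 2 (R):
4 8 6
2 7 0
3 5 1

After move 3 (R):
4 8 6
2 7 0
3 5 1

After move 4 (L):
4 8 6
2 0 7
3 5 1

After move 5 (U):
4 0 6
2 8 7
3 5 1

After move 6 (D):
4 8 6
2 0 7
3 5 1

After move 7 (D):
4 8 6
2 5 7
3 0 1

After move 8 (L):
4 8 6
2 5 7
0 3 1

After move 9 (L):
4 8 6
2 5 7
0 3 1

After move 10 (L):
4 8 6
2 5 7
0 3 1

After move 11 (L):
4 8 6
2 5 7
0 3 1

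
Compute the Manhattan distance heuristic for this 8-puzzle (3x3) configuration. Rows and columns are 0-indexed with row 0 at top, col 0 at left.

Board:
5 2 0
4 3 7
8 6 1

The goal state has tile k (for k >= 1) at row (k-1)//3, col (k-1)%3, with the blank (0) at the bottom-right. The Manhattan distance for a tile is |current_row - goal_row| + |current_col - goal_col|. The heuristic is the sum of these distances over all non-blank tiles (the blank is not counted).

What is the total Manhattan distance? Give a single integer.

Answer: 14

Derivation:
Tile 5: at (0,0), goal (1,1), distance |0-1|+|0-1| = 2
Tile 2: at (0,1), goal (0,1), distance |0-0|+|1-1| = 0
Tile 4: at (1,0), goal (1,0), distance |1-1|+|0-0| = 0
Tile 3: at (1,1), goal (0,2), distance |1-0|+|1-2| = 2
Tile 7: at (1,2), goal (2,0), distance |1-2|+|2-0| = 3
Tile 8: at (2,0), goal (2,1), distance |2-2|+|0-1| = 1
Tile 6: at (2,1), goal (1,2), distance |2-1|+|1-2| = 2
Tile 1: at (2,2), goal (0,0), distance |2-0|+|2-0| = 4
Sum: 2 + 0 + 0 + 2 + 3 + 1 + 2 + 4 = 14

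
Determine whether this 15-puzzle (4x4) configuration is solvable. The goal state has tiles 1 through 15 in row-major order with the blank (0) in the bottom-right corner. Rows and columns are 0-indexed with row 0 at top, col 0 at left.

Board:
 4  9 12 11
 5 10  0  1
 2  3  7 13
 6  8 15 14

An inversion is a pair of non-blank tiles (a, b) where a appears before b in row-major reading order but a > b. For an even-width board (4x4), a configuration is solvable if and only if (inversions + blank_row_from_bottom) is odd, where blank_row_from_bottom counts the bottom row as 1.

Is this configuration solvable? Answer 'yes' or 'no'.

Answer: yes

Derivation:
Inversions: 40
Blank is in row 1 (0-indexed from top), which is row 3 counting from the bottom (bottom = 1).
40 + 3 = 43, which is odd, so the puzzle is solvable.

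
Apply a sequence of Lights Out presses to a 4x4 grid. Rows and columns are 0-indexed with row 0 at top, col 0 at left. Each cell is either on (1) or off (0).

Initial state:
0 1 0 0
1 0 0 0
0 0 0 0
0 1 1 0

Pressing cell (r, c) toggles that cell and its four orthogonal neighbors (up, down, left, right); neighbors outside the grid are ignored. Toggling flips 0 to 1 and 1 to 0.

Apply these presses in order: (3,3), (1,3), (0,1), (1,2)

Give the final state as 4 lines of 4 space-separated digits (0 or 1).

After press 1 at (3,3):
0 1 0 0
1 0 0 0
0 0 0 1
0 1 0 1

After press 2 at (1,3):
0 1 0 1
1 0 1 1
0 0 0 0
0 1 0 1

After press 3 at (0,1):
1 0 1 1
1 1 1 1
0 0 0 0
0 1 0 1

After press 4 at (1,2):
1 0 0 1
1 0 0 0
0 0 1 0
0 1 0 1

Answer: 1 0 0 1
1 0 0 0
0 0 1 0
0 1 0 1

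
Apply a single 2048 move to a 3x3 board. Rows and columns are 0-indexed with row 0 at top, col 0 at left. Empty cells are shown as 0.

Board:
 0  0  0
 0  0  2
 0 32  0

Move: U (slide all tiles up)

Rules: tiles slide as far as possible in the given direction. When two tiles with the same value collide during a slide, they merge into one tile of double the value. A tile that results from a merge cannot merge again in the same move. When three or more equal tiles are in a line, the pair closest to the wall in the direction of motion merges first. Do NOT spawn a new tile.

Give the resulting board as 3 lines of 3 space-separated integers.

Answer:  0 32  2
 0  0  0
 0  0  0

Derivation:
Slide up:
col 0: [0, 0, 0] -> [0, 0, 0]
col 1: [0, 0, 32] -> [32, 0, 0]
col 2: [0, 2, 0] -> [2, 0, 0]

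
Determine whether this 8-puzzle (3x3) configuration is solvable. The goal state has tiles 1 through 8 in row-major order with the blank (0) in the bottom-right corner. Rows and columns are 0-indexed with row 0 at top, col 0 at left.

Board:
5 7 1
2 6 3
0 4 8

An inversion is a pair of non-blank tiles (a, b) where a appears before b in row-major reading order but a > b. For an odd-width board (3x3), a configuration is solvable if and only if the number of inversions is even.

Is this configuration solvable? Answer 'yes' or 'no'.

Inversions (pairs i<j in row-major order where tile[i] > tile[j] > 0): 11
11 is odd, so the puzzle is not solvable.

Answer: no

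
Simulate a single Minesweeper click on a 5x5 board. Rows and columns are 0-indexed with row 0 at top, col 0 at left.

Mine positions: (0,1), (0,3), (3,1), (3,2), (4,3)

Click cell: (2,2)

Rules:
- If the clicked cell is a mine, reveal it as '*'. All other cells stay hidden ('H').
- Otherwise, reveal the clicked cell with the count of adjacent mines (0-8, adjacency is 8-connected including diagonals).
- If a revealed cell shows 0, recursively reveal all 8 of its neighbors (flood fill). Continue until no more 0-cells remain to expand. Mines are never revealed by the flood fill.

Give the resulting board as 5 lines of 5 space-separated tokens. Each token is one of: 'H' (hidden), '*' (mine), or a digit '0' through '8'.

H H H H H
H H H H H
H H 2 H H
H H H H H
H H H H H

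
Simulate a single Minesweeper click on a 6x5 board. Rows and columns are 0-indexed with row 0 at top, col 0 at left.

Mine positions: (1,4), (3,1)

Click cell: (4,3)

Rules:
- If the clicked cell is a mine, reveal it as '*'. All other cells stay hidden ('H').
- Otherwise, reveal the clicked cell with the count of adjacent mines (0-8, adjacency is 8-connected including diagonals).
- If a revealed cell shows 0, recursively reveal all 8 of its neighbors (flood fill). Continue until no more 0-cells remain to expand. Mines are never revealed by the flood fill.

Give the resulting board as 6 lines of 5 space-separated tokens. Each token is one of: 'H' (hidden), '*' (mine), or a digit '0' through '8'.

H H H H H
H H H H H
H H 1 1 1
H H 1 0 0
1 1 1 0 0
0 0 0 0 0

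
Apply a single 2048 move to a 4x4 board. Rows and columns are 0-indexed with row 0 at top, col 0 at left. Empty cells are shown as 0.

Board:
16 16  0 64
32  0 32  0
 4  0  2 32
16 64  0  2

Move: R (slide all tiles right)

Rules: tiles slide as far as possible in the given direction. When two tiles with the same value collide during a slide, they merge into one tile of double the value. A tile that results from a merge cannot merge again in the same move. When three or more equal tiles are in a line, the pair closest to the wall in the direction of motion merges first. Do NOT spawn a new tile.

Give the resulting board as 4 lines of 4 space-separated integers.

Answer:  0  0 32 64
 0  0  0 64
 0  4  2 32
 0 16 64  2

Derivation:
Slide right:
row 0: [16, 16, 0, 64] -> [0, 0, 32, 64]
row 1: [32, 0, 32, 0] -> [0, 0, 0, 64]
row 2: [4, 0, 2, 32] -> [0, 4, 2, 32]
row 3: [16, 64, 0, 2] -> [0, 16, 64, 2]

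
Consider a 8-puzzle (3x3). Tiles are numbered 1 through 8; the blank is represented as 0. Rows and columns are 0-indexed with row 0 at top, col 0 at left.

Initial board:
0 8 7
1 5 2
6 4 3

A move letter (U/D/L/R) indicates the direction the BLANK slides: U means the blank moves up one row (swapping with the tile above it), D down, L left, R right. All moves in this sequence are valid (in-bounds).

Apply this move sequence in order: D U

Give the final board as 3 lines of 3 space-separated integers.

Answer: 0 8 7
1 5 2
6 4 3

Derivation:
After move 1 (D):
1 8 7
0 5 2
6 4 3

After move 2 (U):
0 8 7
1 5 2
6 4 3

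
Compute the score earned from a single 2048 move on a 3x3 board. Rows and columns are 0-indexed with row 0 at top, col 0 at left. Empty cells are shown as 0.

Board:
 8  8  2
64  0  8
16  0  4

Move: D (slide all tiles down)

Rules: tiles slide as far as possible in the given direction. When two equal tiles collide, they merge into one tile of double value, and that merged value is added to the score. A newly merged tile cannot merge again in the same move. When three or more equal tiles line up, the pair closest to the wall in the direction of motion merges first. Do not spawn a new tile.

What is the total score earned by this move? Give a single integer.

Answer: 0

Derivation:
Slide down:
col 0: [8, 64, 16] -> [8, 64, 16]  score +0 (running 0)
col 1: [8, 0, 0] -> [0, 0, 8]  score +0 (running 0)
col 2: [2, 8, 4] -> [2, 8, 4]  score +0 (running 0)
Board after move:
 8  0  2
64  0  8
16  8  4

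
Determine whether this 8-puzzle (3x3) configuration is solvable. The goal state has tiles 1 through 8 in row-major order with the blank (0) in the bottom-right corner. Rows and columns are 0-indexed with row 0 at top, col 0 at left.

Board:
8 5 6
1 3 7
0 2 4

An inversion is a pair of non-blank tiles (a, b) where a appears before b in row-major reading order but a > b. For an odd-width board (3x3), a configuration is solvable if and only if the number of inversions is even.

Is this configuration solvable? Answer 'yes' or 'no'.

Inversions (pairs i<j in row-major order where tile[i] > tile[j] > 0): 18
18 is even, so the puzzle is solvable.

Answer: yes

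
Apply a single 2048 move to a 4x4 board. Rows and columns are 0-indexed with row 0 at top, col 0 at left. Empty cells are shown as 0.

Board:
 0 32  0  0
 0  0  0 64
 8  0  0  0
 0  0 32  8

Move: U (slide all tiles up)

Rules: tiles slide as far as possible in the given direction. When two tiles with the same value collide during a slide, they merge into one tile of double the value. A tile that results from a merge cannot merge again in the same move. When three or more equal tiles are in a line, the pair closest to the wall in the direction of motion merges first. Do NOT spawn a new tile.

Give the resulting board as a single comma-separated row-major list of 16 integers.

Slide up:
col 0: [0, 0, 8, 0] -> [8, 0, 0, 0]
col 1: [32, 0, 0, 0] -> [32, 0, 0, 0]
col 2: [0, 0, 0, 32] -> [32, 0, 0, 0]
col 3: [0, 64, 0, 8] -> [64, 8, 0, 0]

Answer: 8, 32, 32, 64, 0, 0, 0, 8, 0, 0, 0, 0, 0, 0, 0, 0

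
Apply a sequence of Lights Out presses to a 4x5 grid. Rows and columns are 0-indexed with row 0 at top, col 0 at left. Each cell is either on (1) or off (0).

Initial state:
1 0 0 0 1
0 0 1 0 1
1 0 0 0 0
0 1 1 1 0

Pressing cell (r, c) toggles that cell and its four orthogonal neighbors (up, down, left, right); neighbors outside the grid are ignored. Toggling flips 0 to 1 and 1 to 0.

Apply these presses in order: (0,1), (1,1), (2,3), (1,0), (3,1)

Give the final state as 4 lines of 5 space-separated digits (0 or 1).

Answer: 1 0 1 0 1
0 1 0 1 1
0 0 1 1 1
1 0 0 0 0

Derivation:
After press 1 at (0,1):
0 1 1 0 1
0 1 1 0 1
1 0 0 0 0
0 1 1 1 0

After press 2 at (1,1):
0 0 1 0 1
1 0 0 0 1
1 1 0 0 0
0 1 1 1 0

After press 3 at (2,3):
0 0 1 0 1
1 0 0 1 1
1 1 1 1 1
0 1 1 0 0

After press 4 at (1,0):
1 0 1 0 1
0 1 0 1 1
0 1 1 1 1
0 1 1 0 0

After press 5 at (3,1):
1 0 1 0 1
0 1 0 1 1
0 0 1 1 1
1 0 0 0 0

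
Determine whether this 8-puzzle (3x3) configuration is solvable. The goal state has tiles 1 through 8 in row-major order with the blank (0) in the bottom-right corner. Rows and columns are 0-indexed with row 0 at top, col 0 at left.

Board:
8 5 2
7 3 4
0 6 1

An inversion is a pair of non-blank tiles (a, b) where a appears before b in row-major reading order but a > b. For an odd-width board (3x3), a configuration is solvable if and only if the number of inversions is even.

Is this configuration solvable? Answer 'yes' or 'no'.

Answer: no

Derivation:
Inversions (pairs i<j in row-major order where tile[i] > tile[j] > 0): 19
19 is odd, so the puzzle is not solvable.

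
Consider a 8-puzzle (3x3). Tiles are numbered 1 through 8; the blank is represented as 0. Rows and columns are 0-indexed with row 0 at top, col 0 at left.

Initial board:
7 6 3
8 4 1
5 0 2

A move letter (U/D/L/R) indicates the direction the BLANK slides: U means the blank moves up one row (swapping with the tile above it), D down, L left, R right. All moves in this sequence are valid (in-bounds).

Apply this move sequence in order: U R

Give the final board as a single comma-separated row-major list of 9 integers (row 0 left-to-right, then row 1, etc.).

Answer: 7, 6, 3, 8, 1, 0, 5, 4, 2

Derivation:
After move 1 (U):
7 6 3
8 0 1
5 4 2

After move 2 (R):
7 6 3
8 1 0
5 4 2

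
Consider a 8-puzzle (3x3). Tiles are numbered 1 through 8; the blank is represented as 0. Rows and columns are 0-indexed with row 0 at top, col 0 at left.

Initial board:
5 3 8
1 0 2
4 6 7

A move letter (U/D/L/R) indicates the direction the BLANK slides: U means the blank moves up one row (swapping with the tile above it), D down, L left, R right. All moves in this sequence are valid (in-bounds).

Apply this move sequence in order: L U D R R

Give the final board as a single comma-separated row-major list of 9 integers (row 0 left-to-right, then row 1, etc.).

Answer: 5, 3, 8, 1, 2, 0, 4, 6, 7

Derivation:
After move 1 (L):
5 3 8
0 1 2
4 6 7

After move 2 (U):
0 3 8
5 1 2
4 6 7

After move 3 (D):
5 3 8
0 1 2
4 6 7

After move 4 (R):
5 3 8
1 0 2
4 6 7

After move 5 (R):
5 3 8
1 2 0
4 6 7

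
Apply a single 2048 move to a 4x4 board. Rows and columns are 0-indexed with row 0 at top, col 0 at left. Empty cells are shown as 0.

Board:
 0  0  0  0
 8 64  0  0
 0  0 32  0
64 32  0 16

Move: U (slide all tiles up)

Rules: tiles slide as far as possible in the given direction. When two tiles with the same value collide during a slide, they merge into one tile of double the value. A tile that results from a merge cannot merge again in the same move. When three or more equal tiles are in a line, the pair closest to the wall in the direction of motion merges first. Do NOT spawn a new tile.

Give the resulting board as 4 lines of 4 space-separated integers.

Slide up:
col 0: [0, 8, 0, 64] -> [8, 64, 0, 0]
col 1: [0, 64, 0, 32] -> [64, 32, 0, 0]
col 2: [0, 0, 32, 0] -> [32, 0, 0, 0]
col 3: [0, 0, 0, 16] -> [16, 0, 0, 0]

Answer:  8 64 32 16
64 32  0  0
 0  0  0  0
 0  0  0  0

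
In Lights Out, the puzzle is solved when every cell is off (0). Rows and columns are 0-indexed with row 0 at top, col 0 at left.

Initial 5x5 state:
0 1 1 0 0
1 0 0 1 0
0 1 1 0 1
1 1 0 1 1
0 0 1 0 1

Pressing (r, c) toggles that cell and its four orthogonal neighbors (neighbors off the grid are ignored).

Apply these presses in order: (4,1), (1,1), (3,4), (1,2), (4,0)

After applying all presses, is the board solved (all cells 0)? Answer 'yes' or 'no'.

Answer: yes

Derivation:
After press 1 at (4,1):
0 1 1 0 0
1 0 0 1 0
0 1 1 0 1
1 0 0 1 1
1 1 0 0 1

After press 2 at (1,1):
0 0 1 0 0
0 1 1 1 0
0 0 1 0 1
1 0 0 1 1
1 1 0 0 1

After press 3 at (3,4):
0 0 1 0 0
0 1 1 1 0
0 0 1 0 0
1 0 0 0 0
1 1 0 0 0

After press 4 at (1,2):
0 0 0 0 0
0 0 0 0 0
0 0 0 0 0
1 0 0 0 0
1 1 0 0 0

After press 5 at (4,0):
0 0 0 0 0
0 0 0 0 0
0 0 0 0 0
0 0 0 0 0
0 0 0 0 0

Lights still on: 0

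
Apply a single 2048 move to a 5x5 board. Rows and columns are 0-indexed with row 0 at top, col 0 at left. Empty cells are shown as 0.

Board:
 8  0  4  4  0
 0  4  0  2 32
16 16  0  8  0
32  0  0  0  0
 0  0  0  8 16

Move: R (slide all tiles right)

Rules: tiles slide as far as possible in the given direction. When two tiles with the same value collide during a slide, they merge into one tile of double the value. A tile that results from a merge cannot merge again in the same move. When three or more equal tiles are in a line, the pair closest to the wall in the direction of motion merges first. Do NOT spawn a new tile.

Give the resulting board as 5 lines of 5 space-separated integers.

Slide right:
row 0: [8, 0, 4, 4, 0] -> [0, 0, 0, 8, 8]
row 1: [0, 4, 0, 2, 32] -> [0, 0, 4, 2, 32]
row 2: [16, 16, 0, 8, 0] -> [0, 0, 0, 32, 8]
row 3: [32, 0, 0, 0, 0] -> [0, 0, 0, 0, 32]
row 4: [0, 0, 0, 8, 16] -> [0, 0, 0, 8, 16]

Answer:  0  0  0  8  8
 0  0  4  2 32
 0  0  0 32  8
 0  0  0  0 32
 0  0  0  8 16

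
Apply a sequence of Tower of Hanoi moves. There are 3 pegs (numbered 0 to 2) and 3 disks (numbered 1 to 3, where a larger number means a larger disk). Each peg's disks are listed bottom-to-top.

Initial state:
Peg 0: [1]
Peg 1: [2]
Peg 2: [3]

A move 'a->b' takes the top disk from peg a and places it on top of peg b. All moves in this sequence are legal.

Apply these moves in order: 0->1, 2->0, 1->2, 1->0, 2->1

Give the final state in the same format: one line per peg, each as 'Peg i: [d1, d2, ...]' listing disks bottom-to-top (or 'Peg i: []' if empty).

After move 1 (0->1):
Peg 0: []
Peg 1: [2, 1]
Peg 2: [3]

After move 2 (2->0):
Peg 0: [3]
Peg 1: [2, 1]
Peg 2: []

After move 3 (1->2):
Peg 0: [3]
Peg 1: [2]
Peg 2: [1]

After move 4 (1->0):
Peg 0: [3, 2]
Peg 1: []
Peg 2: [1]

After move 5 (2->1):
Peg 0: [3, 2]
Peg 1: [1]
Peg 2: []

Answer: Peg 0: [3, 2]
Peg 1: [1]
Peg 2: []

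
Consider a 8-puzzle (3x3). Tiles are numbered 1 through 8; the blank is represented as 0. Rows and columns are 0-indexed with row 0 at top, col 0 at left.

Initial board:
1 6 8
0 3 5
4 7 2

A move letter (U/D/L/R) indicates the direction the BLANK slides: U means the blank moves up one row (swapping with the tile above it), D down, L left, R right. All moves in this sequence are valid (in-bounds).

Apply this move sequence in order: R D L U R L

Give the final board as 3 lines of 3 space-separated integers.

Answer: 1 6 8
0 7 5
3 4 2

Derivation:
After move 1 (R):
1 6 8
3 0 5
4 7 2

After move 2 (D):
1 6 8
3 7 5
4 0 2

After move 3 (L):
1 6 8
3 7 5
0 4 2

After move 4 (U):
1 6 8
0 7 5
3 4 2

After move 5 (R):
1 6 8
7 0 5
3 4 2

After move 6 (L):
1 6 8
0 7 5
3 4 2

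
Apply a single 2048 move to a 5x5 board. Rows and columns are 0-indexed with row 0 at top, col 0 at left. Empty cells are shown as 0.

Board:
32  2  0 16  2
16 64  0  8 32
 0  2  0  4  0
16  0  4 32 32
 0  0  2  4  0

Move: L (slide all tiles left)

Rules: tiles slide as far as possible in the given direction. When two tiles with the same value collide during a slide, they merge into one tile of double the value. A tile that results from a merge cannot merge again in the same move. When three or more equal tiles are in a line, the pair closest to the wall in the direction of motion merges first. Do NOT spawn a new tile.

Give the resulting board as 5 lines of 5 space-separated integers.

Slide left:
row 0: [32, 2, 0, 16, 2] -> [32, 2, 16, 2, 0]
row 1: [16, 64, 0, 8, 32] -> [16, 64, 8, 32, 0]
row 2: [0, 2, 0, 4, 0] -> [2, 4, 0, 0, 0]
row 3: [16, 0, 4, 32, 32] -> [16, 4, 64, 0, 0]
row 4: [0, 0, 2, 4, 0] -> [2, 4, 0, 0, 0]

Answer: 32  2 16  2  0
16 64  8 32  0
 2  4  0  0  0
16  4 64  0  0
 2  4  0  0  0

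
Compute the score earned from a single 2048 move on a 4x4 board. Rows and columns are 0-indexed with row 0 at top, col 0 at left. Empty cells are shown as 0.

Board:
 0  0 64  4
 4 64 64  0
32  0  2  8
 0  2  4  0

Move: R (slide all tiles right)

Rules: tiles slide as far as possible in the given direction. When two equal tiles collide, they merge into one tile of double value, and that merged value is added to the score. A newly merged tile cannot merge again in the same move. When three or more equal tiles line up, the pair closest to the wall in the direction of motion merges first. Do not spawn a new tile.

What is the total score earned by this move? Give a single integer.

Slide right:
row 0: [0, 0, 64, 4] -> [0, 0, 64, 4]  score +0 (running 0)
row 1: [4, 64, 64, 0] -> [0, 0, 4, 128]  score +128 (running 128)
row 2: [32, 0, 2, 8] -> [0, 32, 2, 8]  score +0 (running 128)
row 3: [0, 2, 4, 0] -> [0, 0, 2, 4]  score +0 (running 128)
Board after move:
  0   0  64   4
  0   0   4 128
  0  32   2   8
  0   0   2   4

Answer: 128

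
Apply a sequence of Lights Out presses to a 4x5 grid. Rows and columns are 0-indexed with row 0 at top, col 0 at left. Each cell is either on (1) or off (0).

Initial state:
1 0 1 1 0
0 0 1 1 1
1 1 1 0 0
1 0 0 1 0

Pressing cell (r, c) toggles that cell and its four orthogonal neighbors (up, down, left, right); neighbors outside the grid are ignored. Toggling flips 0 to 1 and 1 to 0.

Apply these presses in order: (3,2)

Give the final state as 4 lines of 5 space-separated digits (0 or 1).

After press 1 at (3,2):
1 0 1 1 0
0 0 1 1 1
1 1 0 0 0
1 1 1 0 0

Answer: 1 0 1 1 0
0 0 1 1 1
1 1 0 0 0
1 1 1 0 0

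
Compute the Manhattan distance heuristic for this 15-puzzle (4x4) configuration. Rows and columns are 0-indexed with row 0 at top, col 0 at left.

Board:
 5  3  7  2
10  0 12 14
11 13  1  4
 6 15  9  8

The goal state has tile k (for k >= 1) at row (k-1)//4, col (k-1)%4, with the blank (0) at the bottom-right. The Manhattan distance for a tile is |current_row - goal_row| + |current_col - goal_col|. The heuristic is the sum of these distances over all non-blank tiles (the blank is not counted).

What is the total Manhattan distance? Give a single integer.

Answer: 32

Derivation:
Tile 5: at (0,0), goal (1,0), distance |0-1|+|0-0| = 1
Tile 3: at (0,1), goal (0,2), distance |0-0|+|1-2| = 1
Tile 7: at (0,2), goal (1,2), distance |0-1|+|2-2| = 1
Tile 2: at (0,3), goal (0,1), distance |0-0|+|3-1| = 2
Tile 10: at (1,0), goal (2,1), distance |1-2|+|0-1| = 2
Tile 12: at (1,2), goal (2,3), distance |1-2|+|2-3| = 2
Tile 14: at (1,3), goal (3,1), distance |1-3|+|3-1| = 4
Tile 11: at (2,0), goal (2,2), distance |2-2|+|0-2| = 2
Tile 13: at (2,1), goal (3,0), distance |2-3|+|1-0| = 2
Tile 1: at (2,2), goal (0,0), distance |2-0|+|2-0| = 4
Tile 4: at (2,3), goal (0,3), distance |2-0|+|3-3| = 2
Tile 6: at (3,0), goal (1,1), distance |3-1|+|0-1| = 3
Tile 15: at (3,1), goal (3,2), distance |3-3|+|1-2| = 1
Tile 9: at (3,2), goal (2,0), distance |3-2|+|2-0| = 3
Tile 8: at (3,3), goal (1,3), distance |3-1|+|3-3| = 2
Sum: 1 + 1 + 1 + 2 + 2 + 2 + 4 + 2 + 2 + 4 + 2 + 3 + 1 + 3 + 2 = 32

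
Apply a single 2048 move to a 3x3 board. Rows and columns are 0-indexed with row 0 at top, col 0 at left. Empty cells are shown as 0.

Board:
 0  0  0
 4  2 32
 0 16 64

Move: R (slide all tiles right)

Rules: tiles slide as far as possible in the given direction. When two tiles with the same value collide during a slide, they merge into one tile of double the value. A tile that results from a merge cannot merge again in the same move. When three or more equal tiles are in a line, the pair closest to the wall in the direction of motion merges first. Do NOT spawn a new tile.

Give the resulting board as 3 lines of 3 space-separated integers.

Slide right:
row 0: [0, 0, 0] -> [0, 0, 0]
row 1: [4, 2, 32] -> [4, 2, 32]
row 2: [0, 16, 64] -> [0, 16, 64]

Answer:  0  0  0
 4  2 32
 0 16 64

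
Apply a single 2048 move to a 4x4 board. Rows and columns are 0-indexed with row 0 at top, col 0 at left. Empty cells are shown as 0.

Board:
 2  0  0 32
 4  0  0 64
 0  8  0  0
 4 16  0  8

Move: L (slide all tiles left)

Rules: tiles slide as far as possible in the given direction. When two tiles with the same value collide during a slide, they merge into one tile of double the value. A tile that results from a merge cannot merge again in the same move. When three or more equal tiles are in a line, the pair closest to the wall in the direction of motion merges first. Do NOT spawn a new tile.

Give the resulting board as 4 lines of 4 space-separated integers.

Slide left:
row 0: [2, 0, 0, 32] -> [2, 32, 0, 0]
row 1: [4, 0, 0, 64] -> [4, 64, 0, 0]
row 2: [0, 8, 0, 0] -> [8, 0, 0, 0]
row 3: [4, 16, 0, 8] -> [4, 16, 8, 0]

Answer:  2 32  0  0
 4 64  0  0
 8  0  0  0
 4 16  8  0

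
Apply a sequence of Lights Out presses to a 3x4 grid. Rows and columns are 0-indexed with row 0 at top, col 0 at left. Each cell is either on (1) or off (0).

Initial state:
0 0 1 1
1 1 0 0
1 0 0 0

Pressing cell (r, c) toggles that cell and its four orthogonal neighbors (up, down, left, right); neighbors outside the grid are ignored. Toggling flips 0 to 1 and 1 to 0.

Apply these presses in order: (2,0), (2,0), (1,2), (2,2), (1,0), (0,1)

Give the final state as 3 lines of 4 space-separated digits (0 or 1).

After press 1 at (2,0):
0 0 1 1
0 1 0 0
0 1 0 0

After press 2 at (2,0):
0 0 1 1
1 1 0 0
1 0 0 0

After press 3 at (1,2):
0 0 0 1
1 0 1 1
1 0 1 0

After press 4 at (2,2):
0 0 0 1
1 0 0 1
1 1 0 1

After press 5 at (1,0):
1 0 0 1
0 1 0 1
0 1 0 1

After press 6 at (0,1):
0 1 1 1
0 0 0 1
0 1 0 1

Answer: 0 1 1 1
0 0 0 1
0 1 0 1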